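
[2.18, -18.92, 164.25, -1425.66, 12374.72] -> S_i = 2.18*(-8.68)^i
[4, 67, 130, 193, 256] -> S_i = 4 + 63*i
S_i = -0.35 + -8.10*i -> [-0.35, -8.45, -16.55, -24.65, -32.75]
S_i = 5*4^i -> [5, 20, 80, 320, 1280]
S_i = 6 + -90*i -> [6, -84, -174, -264, -354]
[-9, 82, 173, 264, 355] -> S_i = -9 + 91*i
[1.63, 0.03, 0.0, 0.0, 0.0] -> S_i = 1.63*0.02^i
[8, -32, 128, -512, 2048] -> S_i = 8*-4^i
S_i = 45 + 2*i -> [45, 47, 49, 51, 53]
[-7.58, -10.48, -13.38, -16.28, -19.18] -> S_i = -7.58 + -2.90*i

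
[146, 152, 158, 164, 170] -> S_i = 146 + 6*i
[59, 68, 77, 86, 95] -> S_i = 59 + 9*i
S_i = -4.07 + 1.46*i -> [-4.07, -2.61, -1.15, 0.31, 1.77]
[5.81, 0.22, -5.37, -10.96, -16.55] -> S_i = 5.81 + -5.59*i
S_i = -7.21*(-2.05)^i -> [-7.21, 14.78, -30.3, 62.12, -127.34]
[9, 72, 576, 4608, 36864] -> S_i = 9*8^i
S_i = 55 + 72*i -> [55, 127, 199, 271, 343]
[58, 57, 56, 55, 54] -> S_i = 58 + -1*i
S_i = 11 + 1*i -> [11, 12, 13, 14, 15]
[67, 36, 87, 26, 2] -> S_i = Random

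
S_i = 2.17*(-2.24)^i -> [2.17, -4.86, 10.89, -24.39, 54.63]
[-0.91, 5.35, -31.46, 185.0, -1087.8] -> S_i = -0.91*(-5.88)^i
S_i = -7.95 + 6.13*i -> [-7.95, -1.82, 4.31, 10.44, 16.57]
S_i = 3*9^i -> [3, 27, 243, 2187, 19683]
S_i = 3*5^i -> [3, 15, 75, 375, 1875]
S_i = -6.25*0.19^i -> [-6.25, -1.19, -0.23, -0.04, -0.01]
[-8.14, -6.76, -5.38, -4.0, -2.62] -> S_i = -8.14 + 1.38*i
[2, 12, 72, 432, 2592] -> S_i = 2*6^i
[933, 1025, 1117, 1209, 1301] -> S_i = 933 + 92*i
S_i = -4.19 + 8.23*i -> [-4.19, 4.04, 12.27, 20.5, 28.73]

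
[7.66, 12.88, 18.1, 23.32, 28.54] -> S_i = 7.66 + 5.22*i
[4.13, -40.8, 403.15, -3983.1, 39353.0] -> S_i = 4.13*(-9.88)^i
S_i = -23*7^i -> [-23, -161, -1127, -7889, -55223]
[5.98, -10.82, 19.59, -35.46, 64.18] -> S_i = 5.98*(-1.81)^i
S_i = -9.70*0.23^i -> [-9.7, -2.23, -0.51, -0.12, -0.03]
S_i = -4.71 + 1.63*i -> [-4.71, -3.08, -1.45, 0.18, 1.81]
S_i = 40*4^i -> [40, 160, 640, 2560, 10240]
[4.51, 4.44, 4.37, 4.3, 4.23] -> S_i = 4.51 + -0.07*i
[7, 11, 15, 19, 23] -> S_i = 7 + 4*i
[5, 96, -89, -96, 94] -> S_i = Random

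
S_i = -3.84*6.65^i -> [-3.84, -25.54, -169.81, -1129.27, -7509.62]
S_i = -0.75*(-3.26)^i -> [-0.75, 2.44, -7.97, 25.98, -84.71]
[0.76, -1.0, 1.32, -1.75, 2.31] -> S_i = 0.76*(-1.32)^i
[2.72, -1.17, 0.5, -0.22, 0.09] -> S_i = 2.72*(-0.43)^i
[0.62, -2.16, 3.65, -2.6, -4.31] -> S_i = Random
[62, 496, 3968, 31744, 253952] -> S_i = 62*8^i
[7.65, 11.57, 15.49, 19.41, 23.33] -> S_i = 7.65 + 3.92*i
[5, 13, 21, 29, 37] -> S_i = 5 + 8*i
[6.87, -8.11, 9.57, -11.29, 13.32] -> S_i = 6.87*(-1.18)^i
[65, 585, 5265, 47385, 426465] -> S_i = 65*9^i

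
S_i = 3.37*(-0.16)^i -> [3.37, -0.54, 0.09, -0.01, 0.0]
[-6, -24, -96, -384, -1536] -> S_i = -6*4^i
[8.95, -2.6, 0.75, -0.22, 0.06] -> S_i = 8.95*(-0.29)^i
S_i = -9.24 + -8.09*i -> [-9.24, -17.33, -25.42, -33.51, -41.6]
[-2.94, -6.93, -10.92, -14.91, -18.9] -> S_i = -2.94 + -3.99*i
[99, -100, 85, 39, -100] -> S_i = Random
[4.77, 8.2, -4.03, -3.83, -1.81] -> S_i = Random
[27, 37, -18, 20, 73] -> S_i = Random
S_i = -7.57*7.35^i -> [-7.57, -55.64, -408.95, -3005.78, -22092.52]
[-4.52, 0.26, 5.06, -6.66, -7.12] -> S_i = Random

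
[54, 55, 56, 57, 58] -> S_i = 54 + 1*i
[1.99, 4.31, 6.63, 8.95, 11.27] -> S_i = 1.99 + 2.32*i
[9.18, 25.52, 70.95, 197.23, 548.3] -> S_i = 9.18*2.78^i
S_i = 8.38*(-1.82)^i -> [8.38, -15.25, 27.76, -50.52, 91.95]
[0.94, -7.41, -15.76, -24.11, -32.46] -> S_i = 0.94 + -8.35*i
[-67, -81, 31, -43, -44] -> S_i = Random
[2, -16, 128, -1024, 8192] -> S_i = 2*-8^i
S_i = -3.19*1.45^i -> [-3.19, -4.63, -6.71, -9.73, -14.1]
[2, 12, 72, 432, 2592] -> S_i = 2*6^i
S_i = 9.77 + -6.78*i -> [9.77, 2.99, -3.79, -10.57, -17.35]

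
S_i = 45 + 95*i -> [45, 140, 235, 330, 425]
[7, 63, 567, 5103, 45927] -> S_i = 7*9^i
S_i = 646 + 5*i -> [646, 651, 656, 661, 666]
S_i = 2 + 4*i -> [2, 6, 10, 14, 18]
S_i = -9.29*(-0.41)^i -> [-9.29, 3.81, -1.56, 0.64, -0.26]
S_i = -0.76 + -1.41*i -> [-0.76, -2.17, -3.58, -4.99, -6.4]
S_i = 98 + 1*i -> [98, 99, 100, 101, 102]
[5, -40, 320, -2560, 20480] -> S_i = 5*-8^i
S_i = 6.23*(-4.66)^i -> [6.23, -29.03, 135.29, -630.44, 2937.86]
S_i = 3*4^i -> [3, 12, 48, 192, 768]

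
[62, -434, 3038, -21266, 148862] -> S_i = 62*-7^i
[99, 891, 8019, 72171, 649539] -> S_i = 99*9^i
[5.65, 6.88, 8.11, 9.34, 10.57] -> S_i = 5.65 + 1.23*i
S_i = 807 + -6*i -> [807, 801, 795, 789, 783]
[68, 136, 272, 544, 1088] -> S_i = 68*2^i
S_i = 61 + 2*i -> [61, 63, 65, 67, 69]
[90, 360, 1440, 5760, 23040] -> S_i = 90*4^i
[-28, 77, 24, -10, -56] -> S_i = Random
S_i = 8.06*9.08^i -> [8.06, 73.18, 664.52, 6033.82, 54787.12]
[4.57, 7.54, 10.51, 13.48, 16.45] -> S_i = 4.57 + 2.97*i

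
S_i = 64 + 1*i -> [64, 65, 66, 67, 68]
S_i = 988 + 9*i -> [988, 997, 1006, 1015, 1024]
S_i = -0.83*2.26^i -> [-0.83, -1.88, -4.24, -9.58, -21.65]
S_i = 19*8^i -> [19, 152, 1216, 9728, 77824]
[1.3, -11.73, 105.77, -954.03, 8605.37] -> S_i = 1.30*(-9.02)^i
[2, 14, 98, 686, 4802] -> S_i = 2*7^i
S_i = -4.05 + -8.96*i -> [-4.05, -13.01, -21.97, -30.93, -39.89]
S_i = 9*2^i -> [9, 18, 36, 72, 144]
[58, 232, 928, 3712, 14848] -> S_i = 58*4^i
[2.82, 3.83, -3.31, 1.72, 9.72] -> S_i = Random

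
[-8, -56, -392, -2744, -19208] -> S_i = -8*7^i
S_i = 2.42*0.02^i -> [2.42, 0.05, 0.0, 0.0, 0.0]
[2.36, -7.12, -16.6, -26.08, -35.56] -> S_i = 2.36 + -9.48*i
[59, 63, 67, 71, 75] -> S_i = 59 + 4*i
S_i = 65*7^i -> [65, 455, 3185, 22295, 156065]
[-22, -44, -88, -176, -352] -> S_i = -22*2^i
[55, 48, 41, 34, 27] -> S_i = 55 + -7*i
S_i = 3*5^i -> [3, 15, 75, 375, 1875]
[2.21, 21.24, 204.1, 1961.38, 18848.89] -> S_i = 2.21*9.61^i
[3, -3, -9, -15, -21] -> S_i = 3 + -6*i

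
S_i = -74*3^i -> [-74, -222, -666, -1998, -5994]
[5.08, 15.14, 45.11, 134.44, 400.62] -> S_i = 5.08*2.98^i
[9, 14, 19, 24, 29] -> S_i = 9 + 5*i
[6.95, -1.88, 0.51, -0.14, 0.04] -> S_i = 6.95*(-0.27)^i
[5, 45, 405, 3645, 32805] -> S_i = 5*9^i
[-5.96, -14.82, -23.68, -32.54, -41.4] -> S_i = -5.96 + -8.86*i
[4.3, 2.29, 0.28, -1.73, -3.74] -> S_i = 4.30 + -2.01*i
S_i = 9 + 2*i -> [9, 11, 13, 15, 17]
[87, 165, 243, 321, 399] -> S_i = 87 + 78*i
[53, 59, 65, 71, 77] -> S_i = 53 + 6*i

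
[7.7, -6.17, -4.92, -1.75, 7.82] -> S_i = Random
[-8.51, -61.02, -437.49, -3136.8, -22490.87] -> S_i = -8.51*7.17^i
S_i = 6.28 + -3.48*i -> [6.28, 2.8, -0.68, -4.16, -7.64]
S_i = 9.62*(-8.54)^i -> [9.62, -82.15, 701.6, -5991.68, 51168.96]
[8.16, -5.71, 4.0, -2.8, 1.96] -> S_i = 8.16*(-0.70)^i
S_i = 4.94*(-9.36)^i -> [4.94, -46.24, 432.79, -4050.93, 37916.68]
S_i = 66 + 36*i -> [66, 102, 138, 174, 210]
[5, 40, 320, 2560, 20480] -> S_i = 5*8^i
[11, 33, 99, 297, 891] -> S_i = 11*3^i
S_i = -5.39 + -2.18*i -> [-5.39, -7.57, -9.75, -11.93, -14.11]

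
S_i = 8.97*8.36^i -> [8.97, 74.99, 626.91, 5240.97, 43814.47]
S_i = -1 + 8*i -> [-1, 7, 15, 23, 31]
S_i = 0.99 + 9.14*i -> [0.99, 10.13, 19.27, 28.41, 37.55]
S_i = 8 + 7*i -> [8, 15, 22, 29, 36]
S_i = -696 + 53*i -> [-696, -643, -590, -537, -484]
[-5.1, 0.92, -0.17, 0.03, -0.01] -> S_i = -5.10*(-0.18)^i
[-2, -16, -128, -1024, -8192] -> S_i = -2*8^i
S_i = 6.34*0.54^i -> [6.34, 3.42, 1.85, 1.0, 0.54]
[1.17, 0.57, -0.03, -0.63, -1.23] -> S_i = 1.17 + -0.60*i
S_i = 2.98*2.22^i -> [2.98, 6.62, 14.69, 32.6, 72.38]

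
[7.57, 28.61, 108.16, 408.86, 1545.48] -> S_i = 7.57*3.78^i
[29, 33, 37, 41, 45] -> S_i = 29 + 4*i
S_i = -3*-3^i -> [-3, 9, -27, 81, -243]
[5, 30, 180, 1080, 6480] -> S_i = 5*6^i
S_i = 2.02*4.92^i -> [2.02, 9.94, 48.9, 240.57, 1183.62]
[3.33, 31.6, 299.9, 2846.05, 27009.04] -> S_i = 3.33*9.49^i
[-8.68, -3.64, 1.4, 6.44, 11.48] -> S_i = -8.68 + 5.04*i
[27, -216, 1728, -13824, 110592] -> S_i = 27*-8^i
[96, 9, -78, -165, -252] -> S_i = 96 + -87*i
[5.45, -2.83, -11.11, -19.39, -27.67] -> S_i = 5.45 + -8.28*i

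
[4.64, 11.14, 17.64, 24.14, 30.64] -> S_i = 4.64 + 6.50*i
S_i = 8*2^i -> [8, 16, 32, 64, 128]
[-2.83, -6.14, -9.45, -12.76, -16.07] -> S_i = -2.83 + -3.31*i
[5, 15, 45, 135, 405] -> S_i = 5*3^i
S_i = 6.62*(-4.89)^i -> [6.62, -32.37, 158.3, -774.08, 3785.24]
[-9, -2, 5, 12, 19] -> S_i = -9 + 7*i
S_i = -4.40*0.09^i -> [-4.4, -0.4, -0.04, -0.0, -0.0]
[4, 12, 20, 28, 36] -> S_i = 4 + 8*i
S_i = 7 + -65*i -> [7, -58, -123, -188, -253]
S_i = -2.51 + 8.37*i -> [-2.51, 5.86, 14.23, 22.6, 30.97]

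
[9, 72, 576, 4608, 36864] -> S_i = 9*8^i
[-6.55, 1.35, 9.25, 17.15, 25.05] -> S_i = -6.55 + 7.90*i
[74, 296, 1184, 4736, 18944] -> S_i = 74*4^i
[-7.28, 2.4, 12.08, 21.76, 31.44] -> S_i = -7.28 + 9.68*i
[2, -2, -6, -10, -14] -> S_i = 2 + -4*i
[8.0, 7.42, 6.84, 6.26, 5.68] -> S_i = 8.00 + -0.58*i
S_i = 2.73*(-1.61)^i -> [2.73, -4.4, 7.08, -11.39, 18.34]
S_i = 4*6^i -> [4, 24, 144, 864, 5184]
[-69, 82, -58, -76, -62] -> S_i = Random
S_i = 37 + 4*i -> [37, 41, 45, 49, 53]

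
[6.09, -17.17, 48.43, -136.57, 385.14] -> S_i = 6.09*(-2.82)^i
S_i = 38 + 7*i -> [38, 45, 52, 59, 66]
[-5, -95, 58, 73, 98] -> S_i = Random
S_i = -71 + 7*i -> [-71, -64, -57, -50, -43]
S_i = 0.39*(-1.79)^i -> [0.39, -0.7, 1.25, -2.24, 4.0]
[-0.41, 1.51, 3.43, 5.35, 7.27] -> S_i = -0.41 + 1.92*i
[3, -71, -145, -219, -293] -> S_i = 3 + -74*i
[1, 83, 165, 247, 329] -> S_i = 1 + 82*i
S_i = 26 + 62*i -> [26, 88, 150, 212, 274]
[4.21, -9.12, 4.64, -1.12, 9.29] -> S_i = Random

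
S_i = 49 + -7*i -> [49, 42, 35, 28, 21]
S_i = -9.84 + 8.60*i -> [-9.84, -1.24, 7.36, 15.96, 24.56]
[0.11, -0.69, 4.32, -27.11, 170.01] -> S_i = 0.11*(-6.27)^i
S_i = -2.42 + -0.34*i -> [-2.42, -2.76, -3.1, -3.44, -3.78]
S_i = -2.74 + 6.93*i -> [-2.74, 4.19, 11.12, 18.05, 24.98]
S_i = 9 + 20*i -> [9, 29, 49, 69, 89]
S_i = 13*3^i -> [13, 39, 117, 351, 1053]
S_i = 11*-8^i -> [11, -88, 704, -5632, 45056]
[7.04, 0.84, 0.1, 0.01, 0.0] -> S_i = 7.04*0.12^i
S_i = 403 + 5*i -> [403, 408, 413, 418, 423]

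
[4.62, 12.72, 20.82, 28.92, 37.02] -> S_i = 4.62 + 8.10*i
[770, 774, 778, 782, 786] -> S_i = 770 + 4*i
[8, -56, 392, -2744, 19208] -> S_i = 8*-7^i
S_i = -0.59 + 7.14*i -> [-0.59, 6.55, 13.69, 20.83, 27.97]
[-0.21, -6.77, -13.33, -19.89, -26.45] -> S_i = -0.21 + -6.56*i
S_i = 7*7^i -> [7, 49, 343, 2401, 16807]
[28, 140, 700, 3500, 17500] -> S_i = 28*5^i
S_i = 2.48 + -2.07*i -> [2.48, 0.41, -1.66, -3.73, -5.8]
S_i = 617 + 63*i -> [617, 680, 743, 806, 869]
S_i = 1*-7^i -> [1, -7, 49, -343, 2401]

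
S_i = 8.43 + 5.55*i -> [8.43, 13.98, 19.53, 25.08, 30.63]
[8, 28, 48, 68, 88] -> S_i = 8 + 20*i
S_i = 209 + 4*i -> [209, 213, 217, 221, 225]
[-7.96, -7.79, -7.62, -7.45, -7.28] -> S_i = -7.96 + 0.17*i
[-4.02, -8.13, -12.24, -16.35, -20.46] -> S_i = -4.02 + -4.11*i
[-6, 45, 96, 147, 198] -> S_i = -6 + 51*i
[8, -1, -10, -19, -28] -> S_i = 8 + -9*i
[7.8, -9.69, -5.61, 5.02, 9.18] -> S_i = Random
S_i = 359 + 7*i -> [359, 366, 373, 380, 387]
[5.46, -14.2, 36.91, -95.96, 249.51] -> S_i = 5.46*(-2.60)^i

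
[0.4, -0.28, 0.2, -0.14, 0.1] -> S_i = 0.40*(-0.70)^i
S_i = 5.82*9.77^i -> [5.82, 56.86, 555.54, 5427.59, 53027.51]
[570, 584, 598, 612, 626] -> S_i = 570 + 14*i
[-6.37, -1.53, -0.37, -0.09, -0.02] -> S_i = -6.37*0.24^i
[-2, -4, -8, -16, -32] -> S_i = -2*2^i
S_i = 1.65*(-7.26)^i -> [1.65, -11.98, 86.97, -631.38, 4583.85]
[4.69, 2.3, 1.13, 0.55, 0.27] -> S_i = 4.69*0.49^i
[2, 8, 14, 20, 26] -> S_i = 2 + 6*i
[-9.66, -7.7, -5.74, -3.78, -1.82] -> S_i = -9.66 + 1.96*i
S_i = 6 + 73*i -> [6, 79, 152, 225, 298]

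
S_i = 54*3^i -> [54, 162, 486, 1458, 4374]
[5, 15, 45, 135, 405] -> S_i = 5*3^i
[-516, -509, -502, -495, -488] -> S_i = -516 + 7*i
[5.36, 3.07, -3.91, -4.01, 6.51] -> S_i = Random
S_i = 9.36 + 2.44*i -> [9.36, 11.8, 14.24, 16.68, 19.12]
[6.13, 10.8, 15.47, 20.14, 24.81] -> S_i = 6.13 + 4.67*i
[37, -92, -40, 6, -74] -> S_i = Random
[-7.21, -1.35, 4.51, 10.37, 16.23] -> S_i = -7.21 + 5.86*i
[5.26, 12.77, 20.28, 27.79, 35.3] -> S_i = 5.26 + 7.51*i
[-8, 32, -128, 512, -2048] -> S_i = -8*-4^i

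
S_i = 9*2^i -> [9, 18, 36, 72, 144]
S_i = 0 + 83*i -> [0, 83, 166, 249, 332]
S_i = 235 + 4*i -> [235, 239, 243, 247, 251]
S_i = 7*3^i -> [7, 21, 63, 189, 567]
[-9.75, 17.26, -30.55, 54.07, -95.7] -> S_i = -9.75*(-1.77)^i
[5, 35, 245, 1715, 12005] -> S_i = 5*7^i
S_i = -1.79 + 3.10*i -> [-1.79, 1.31, 4.41, 7.51, 10.61]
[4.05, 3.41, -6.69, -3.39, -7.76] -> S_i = Random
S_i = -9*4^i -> [-9, -36, -144, -576, -2304]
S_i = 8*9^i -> [8, 72, 648, 5832, 52488]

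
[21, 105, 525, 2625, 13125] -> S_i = 21*5^i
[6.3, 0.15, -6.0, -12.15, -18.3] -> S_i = 6.30 + -6.15*i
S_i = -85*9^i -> [-85, -765, -6885, -61965, -557685]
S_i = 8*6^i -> [8, 48, 288, 1728, 10368]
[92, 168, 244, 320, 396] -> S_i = 92 + 76*i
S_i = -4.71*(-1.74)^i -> [-4.71, 8.2, -14.26, 24.81, -43.17]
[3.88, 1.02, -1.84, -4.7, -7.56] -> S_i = 3.88 + -2.86*i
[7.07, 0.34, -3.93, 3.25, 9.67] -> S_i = Random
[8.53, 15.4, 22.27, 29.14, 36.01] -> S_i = 8.53 + 6.87*i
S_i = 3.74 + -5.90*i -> [3.74, -2.16, -8.06, -13.96, -19.86]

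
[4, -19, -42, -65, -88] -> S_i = 4 + -23*i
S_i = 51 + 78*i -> [51, 129, 207, 285, 363]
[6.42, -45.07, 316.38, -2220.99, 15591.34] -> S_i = 6.42*(-7.02)^i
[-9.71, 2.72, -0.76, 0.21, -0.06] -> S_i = -9.71*(-0.28)^i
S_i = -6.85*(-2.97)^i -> [-6.85, 20.34, -60.42, 179.46, -532.99]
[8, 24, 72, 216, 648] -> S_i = 8*3^i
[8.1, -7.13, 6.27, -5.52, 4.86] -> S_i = 8.10*(-0.88)^i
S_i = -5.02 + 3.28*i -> [-5.02, -1.74, 1.54, 4.82, 8.1]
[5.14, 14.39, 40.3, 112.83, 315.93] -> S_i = 5.14*2.80^i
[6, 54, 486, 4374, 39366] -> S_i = 6*9^i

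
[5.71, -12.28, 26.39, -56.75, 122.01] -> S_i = 5.71*(-2.15)^i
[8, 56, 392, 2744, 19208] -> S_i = 8*7^i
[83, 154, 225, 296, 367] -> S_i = 83 + 71*i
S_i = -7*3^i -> [-7, -21, -63, -189, -567]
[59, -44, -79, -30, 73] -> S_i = Random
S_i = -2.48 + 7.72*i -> [-2.48, 5.24, 12.96, 20.68, 28.4]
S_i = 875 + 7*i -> [875, 882, 889, 896, 903]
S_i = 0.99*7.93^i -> [0.99, 7.85, 62.26, 493.69, 3914.97]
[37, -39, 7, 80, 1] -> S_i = Random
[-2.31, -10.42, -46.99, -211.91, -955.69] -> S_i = -2.31*4.51^i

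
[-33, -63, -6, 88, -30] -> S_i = Random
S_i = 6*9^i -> [6, 54, 486, 4374, 39366]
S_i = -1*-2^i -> [-1, 2, -4, 8, -16]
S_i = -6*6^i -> [-6, -36, -216, -1296, -7776]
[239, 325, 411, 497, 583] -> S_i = 239 + 86*i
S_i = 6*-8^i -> [6, -48, 384, -3072, 24576]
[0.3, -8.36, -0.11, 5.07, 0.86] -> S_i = Random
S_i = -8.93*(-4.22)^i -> [-8.93, 37.68, -159.03, 671.1, -2832.05]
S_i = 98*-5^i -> [98, -490, 2450, -12250, 61250]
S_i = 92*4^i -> [92, 368, 1472, 5888, 23552]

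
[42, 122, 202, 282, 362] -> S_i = 42 + 80*i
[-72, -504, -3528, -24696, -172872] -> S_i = -72*7^i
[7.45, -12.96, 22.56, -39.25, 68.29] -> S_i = 7.45*(-1.74)^i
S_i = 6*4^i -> [6, 24, 96, 384, 1536]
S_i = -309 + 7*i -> [-309, -302, -295, -288, -281]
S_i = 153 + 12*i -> [153, 165, 177, 189, 201]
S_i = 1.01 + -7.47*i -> [1.01, -6.46, -13.93, -21.4, -28.87]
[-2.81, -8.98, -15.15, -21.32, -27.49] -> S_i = -2.81 + -6.17*i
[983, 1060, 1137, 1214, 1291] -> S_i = 983 + 77*i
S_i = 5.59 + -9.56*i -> [5.59, -3.97, -13.53, -23.09, -32.65]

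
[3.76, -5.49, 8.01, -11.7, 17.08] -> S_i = 3.76*(-1.46)^i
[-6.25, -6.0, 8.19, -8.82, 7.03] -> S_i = Random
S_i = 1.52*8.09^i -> [1.52, 12.3, 99.48, 804.8, 6510.85]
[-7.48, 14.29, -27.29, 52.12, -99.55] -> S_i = -7.48*(-1.91)^i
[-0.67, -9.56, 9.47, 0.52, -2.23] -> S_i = Random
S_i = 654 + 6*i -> [654, 660, 666, 672, 678]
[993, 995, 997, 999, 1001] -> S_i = 993 + 2*i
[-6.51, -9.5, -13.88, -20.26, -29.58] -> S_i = -6.51*1.46^i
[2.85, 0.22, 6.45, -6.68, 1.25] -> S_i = Random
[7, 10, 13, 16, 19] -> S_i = 7 + 3*i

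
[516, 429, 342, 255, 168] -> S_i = 516 + -87*i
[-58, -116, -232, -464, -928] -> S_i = -58*2^i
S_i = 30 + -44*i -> [30, -14, -58, -102, -146]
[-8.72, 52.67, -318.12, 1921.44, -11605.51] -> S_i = -8.72*(-6.04)^i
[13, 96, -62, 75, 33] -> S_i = Random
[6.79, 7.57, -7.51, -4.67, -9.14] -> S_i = Random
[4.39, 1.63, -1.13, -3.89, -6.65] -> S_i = 4.39 + -2.76*i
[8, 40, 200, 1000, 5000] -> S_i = 8*5^i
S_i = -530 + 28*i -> [-530, -502, -474, -446, -418]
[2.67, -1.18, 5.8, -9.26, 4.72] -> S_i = Random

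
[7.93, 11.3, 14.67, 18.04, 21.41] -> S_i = 7.93 + 3.37*i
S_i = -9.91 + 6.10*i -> [-9.91, -3.81, 2.29, 8.39, 14.49]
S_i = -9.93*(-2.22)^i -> [-9.93, 22.04, -48.94, 108.64, -241.19]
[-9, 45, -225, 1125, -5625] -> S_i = -9*-5^i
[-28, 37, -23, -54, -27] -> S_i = Random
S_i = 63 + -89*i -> [63, -26, -115, -204, -293]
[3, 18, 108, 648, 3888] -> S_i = 3*6^i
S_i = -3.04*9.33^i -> [-3.04, -28.36, -264.63, -2468.99, -23035.63]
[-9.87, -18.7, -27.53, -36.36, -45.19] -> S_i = -9.87 + -8.83*i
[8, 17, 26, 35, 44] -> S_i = 8 + 9*i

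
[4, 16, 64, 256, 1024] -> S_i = 4*4^i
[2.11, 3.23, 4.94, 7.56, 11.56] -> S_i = 2.11*1.53^i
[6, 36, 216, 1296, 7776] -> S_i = 6*6^i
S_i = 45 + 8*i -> [45, 53, 61, 69, 77]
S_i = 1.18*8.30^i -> [1.18, 9.79, 81.29, 674.71, 5600.08]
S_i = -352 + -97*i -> [-352, -449, -546, -643, -740]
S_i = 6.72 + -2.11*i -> [6.72, 4.61, 2.5, 0.39, -1.72]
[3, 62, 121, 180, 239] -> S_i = 3 + 59*i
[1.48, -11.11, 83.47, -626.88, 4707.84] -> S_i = 1.48*(-7.51)^i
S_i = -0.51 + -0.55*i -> [-0.51, -1.06, -1.61, -2.16, -2.71]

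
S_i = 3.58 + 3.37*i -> [3.58, 6.95, 10.32, 13.69, 17.06]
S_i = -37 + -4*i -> [-37, -41, -45, -49, -53]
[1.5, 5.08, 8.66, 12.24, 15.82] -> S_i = 1.50 + 3.58*i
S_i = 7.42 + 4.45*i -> [7.42, 11.87, 16.32, 20.77, 25.22]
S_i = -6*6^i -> [-6, -36, -216, -1296, -7776]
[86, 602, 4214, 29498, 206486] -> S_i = 86*7^i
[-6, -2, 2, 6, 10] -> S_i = -6 + 4*i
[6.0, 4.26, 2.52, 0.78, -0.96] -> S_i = 6.00 + -1.74*i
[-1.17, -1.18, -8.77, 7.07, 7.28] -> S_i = Random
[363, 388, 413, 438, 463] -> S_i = 363 + 25*i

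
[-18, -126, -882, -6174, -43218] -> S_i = -18*7^i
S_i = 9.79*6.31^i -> [9.79, 61.77, 389.8, 2459.64, 15520.3]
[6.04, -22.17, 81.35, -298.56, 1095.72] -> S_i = 6.04*(-3.67)^i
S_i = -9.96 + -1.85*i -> [-9.96, -11.81, -13.66, -15.51, -17.36]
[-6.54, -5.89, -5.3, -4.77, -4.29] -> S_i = -6.54*0.90^i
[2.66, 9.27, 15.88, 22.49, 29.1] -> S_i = 2.66 + 6.61*i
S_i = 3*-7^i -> [3, -21, 147, -1029, 7203]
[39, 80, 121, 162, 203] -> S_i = 39 + 41*i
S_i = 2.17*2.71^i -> [2.17, 5.88, 15.94, 43.19, 117.04]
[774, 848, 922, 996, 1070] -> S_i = 774 + 74*i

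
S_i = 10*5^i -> [10, 50, 250, 1250, 6250]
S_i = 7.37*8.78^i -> [7.37, 64.71, 568.14, 4988.28, 43797.12]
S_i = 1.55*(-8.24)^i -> [1.55, -12.77, 105.24, -867.19, 7145.63]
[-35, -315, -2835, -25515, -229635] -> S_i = -35*9^i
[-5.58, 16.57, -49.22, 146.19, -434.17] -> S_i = -5.58*(-2.97)^i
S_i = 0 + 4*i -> [0, 4, 8, 12, 16]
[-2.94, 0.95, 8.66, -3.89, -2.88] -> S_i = Random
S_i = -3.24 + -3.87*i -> [-3.24, -7.11, -10.98, -14.85, -18.72]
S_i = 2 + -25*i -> [2, -23, -48, -73, -98]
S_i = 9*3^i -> [9, 27, 81, 243, 729]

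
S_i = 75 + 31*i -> [75, 106, 137, 168, 199]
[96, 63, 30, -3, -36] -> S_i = 96 + -33*i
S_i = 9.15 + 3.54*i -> [9.15, 12.69, 16.23, 19.77, 23.31]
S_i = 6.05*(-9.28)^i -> [6.05, -56.14, 521.02, -4835.03, 44869.09]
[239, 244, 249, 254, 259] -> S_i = 239 + 5*i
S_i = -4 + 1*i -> [-4, -3, -2, -1, 0]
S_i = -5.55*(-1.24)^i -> [-5.55, 6.88, -8.53, 10.58, -13.12]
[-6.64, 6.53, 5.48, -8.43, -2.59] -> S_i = Random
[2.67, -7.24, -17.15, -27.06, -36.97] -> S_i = 2.67 + -9.91*i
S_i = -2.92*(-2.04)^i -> [-2.92, 5.96, -12.15, 24.79, -50.57]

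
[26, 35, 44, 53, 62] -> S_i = 26 + 9*i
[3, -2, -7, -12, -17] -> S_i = 3 + -5*i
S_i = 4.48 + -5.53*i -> [4.48, -1.05, -6.58, -12.11, -17.64]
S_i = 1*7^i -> [1, 7, 49, 343, 2401]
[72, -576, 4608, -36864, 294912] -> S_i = 72*-8^i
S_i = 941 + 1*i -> [941, 942, 943, 944, 945]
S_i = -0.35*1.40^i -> [-0.35, -0.49, -0.69, -0.96, -1.34]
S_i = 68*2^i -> [68, 136, 272, 544, 1088]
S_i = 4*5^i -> [4, 20, 100, 500, 2500]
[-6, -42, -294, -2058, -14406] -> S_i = -6*7^i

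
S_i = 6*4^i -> [6, 24, 96, 384, 1536]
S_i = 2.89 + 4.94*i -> [2.89, 7.83, 12.77, 17.71, 22.65]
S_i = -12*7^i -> [-12, -84, -588, -4116, -28812]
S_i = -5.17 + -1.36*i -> [-5.17, -6.53, -7.89, -9.25, -10.61]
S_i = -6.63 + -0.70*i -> [-6.63, -7.33, -8.03, -8.73, -9.43]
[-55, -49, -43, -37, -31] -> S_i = -55 + 6*i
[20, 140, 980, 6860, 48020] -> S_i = 20*7^i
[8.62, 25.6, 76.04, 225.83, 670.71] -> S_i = 8.62*2.97^i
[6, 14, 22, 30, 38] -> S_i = 6 + 8*i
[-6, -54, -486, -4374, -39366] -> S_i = -6*9^i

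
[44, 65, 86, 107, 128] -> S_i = 44 + 21*i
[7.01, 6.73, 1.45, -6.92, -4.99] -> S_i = Random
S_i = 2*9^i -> [2, 18, 162, 1458, 13122]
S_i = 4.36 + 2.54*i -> [4.36, 6.9, 9.44, 11.98, 14.52]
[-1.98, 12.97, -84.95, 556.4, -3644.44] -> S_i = -1.98*(-6.55)^i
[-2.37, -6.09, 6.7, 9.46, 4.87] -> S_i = Random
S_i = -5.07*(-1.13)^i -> [-5.07, 5.73, -6.47, 7.32, -8.27]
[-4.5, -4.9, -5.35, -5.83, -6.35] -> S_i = -4.50*1.09^i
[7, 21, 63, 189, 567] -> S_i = 7*3^i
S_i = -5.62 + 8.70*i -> [-5.62, 3.08, 11.78, 20.48, 29.18]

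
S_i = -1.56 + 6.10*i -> [-1.56, 4.54, 10.64, 16.74, 22.84]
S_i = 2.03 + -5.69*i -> [2.03, -3.66, -9.35, -15.04, -20.73]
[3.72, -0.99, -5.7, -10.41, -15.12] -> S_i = 3.72 + -4.71*i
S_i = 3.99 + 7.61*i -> [3.99, 11.6, 19.21, 26.82, 34.43]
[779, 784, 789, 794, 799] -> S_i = 779 + 5*i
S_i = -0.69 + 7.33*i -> [-0.69, 6.64, 13.97, 21.3, 28.63]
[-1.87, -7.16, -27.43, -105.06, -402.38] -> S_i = -1.87*3.83^i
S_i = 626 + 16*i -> [626, 642, 658, 674, 690]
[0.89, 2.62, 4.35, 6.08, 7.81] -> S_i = 0.89 + 1.73*i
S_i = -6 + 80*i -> [-6, 74, 154, 234, 314]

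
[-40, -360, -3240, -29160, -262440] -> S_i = -40*9^i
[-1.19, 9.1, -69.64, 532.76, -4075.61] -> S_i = -1.19*(-7.65)^i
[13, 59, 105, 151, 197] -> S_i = 13 + 46*i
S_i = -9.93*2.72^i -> [-9.93, -27.01, -73.47, -199.83, -543.53]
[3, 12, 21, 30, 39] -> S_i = 3 + 9*i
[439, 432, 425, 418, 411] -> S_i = 439 + -7*i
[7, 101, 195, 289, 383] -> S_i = 7 + 94*i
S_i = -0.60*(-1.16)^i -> [-0.6, 0.7, -0.81, 0.94, -1.09]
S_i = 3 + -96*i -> [3, -93, -189, -285, -381]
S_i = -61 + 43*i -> [-61, -18, 25, 68, 111]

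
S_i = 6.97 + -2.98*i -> [6.97, 3.99, 1.01, -1.97, -4.95]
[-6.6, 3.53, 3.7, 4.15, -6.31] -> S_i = Random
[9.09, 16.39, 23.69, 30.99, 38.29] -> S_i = 9.09 + 7.30*i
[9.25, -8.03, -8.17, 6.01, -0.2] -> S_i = Random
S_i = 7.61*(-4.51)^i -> [7.61, -34.32, 154.79, -698.09, 3148.41]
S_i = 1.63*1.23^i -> [1.63, 2.0, 2.47, 3.03, 3.73]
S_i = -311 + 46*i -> [-311, -265, -219, -173, -127]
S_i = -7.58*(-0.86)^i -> [-7.58, 6.52, -5.61, 4.82, -4.15]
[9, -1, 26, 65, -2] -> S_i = Random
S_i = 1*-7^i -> [1, -7, 49, -343, 2401]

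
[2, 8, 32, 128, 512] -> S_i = 2*4^i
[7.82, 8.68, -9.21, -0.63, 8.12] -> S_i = Random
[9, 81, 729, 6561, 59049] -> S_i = 9*9^i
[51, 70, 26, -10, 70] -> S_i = Random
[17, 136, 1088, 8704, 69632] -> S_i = 17*8^i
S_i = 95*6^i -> [95, 570, 3420, 20520, 123120]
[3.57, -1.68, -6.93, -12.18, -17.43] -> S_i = 3.57 + -5.25*i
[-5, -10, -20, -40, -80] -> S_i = -5*2^i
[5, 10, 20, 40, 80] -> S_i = 5*2^i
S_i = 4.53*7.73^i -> [4.53, 35.02, 270.68, 2092.36, 16173.95]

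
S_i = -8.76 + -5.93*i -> [-8.76, -14.69, -20.62, -26.55, -32.48]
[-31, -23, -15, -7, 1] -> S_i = -31 + 8*i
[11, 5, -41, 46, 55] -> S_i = Random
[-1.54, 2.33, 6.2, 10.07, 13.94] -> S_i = -1.54 + 3.87*i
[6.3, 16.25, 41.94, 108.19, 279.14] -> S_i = 6.30*2.58^i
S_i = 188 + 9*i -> [188, 197, 206, 215, 224]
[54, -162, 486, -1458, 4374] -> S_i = 54*-3^i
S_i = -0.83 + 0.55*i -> [-0.83, -0.28, 0.27, 0.82, 1.37]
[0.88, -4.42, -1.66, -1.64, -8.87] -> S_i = Random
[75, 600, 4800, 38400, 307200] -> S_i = 75*8^i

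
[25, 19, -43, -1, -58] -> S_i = Random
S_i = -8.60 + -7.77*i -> [-8.6, -16.37, -24.14, -31.91, -39.68]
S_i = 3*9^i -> [3, 27, 243, 2187, 19683]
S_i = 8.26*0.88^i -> [8.26, 7.27, 6.4, 5.63, 4.95]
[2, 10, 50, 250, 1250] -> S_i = 2*5^i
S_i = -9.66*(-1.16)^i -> [-9.66, 11.21, -13.0, 15.08, -17.49]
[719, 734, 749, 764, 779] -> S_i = 719 + 15*i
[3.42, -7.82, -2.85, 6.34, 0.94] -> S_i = Random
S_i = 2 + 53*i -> [2, 55, 108, 161, 214]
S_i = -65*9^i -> [-65, -585, -5265, -47385, -426465]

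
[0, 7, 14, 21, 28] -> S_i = 0 + 7*i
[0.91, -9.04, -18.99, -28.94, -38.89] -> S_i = 0.91 + -9.95*i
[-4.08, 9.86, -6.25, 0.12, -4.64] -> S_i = Random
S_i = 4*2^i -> [4, 8, 16, 32, 64]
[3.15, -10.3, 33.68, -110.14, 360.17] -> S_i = 3.15*(-3.27)^i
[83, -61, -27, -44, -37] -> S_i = Random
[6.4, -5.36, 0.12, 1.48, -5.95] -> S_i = Random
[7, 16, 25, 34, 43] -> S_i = 7 + 9*i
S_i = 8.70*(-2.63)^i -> [8.7, -22.88, 60.18, -158.27, 416.24]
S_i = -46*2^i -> [-46, -92, -184, -368, -736]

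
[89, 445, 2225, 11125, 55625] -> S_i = 89*5^i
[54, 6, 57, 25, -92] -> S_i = Random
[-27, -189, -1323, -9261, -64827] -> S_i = -27*7^i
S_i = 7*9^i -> [7, 63, 567, 5103, 45927]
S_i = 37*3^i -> [37, 111, 333, 999, 2997]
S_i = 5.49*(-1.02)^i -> [5.49, -5.6, 5.71, -5.83, 5.94]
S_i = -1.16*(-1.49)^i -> [-1.16, 1.73, -2.58, 3.84, -5.72]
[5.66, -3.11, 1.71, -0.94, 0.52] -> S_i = 5.66*(-0.55)^i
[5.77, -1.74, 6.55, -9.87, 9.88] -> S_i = Random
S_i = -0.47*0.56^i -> [-0.47, -0.26, -0.15, -0.08, -0.05]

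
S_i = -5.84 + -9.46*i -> [-5.84, -15.3, -24.76, -34.22, -43.68]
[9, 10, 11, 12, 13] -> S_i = 9 + 1*i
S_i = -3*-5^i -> [-3, 15, -75, 375, -1875]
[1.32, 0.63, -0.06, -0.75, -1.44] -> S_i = 1.32 + -0.69*i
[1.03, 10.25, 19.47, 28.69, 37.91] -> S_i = 1.03 + 9.22*i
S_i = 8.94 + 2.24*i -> [8.94, 11.18, 13.42, 15.66, 17.9]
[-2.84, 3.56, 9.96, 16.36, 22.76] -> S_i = -2.84 + 6.40*i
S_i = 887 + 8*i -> [887, 895, 903, 911, 919]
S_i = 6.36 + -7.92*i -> [6.36, -1.56, -9.48, -17.4, -25.32]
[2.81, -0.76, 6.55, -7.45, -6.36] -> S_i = Random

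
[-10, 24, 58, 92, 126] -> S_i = -10 + 34*i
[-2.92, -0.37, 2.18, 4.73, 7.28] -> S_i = -2.92 + 2.55*i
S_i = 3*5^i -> [3, 15, 75, 375, 1875]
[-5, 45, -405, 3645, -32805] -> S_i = -5*-9^i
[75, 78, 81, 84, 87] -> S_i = 75 + 3*i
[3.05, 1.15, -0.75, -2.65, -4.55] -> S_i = 3.05 + -1.90*i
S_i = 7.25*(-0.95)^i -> [7.25, -6.89, 6.54, -6.22, 5.91]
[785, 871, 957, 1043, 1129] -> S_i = 785 + 86*i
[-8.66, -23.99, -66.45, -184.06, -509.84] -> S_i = -8.66*2.77^i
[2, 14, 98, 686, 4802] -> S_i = 2*7^i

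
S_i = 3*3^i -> [3, 9, 27, 81, 243]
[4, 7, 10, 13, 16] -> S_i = 4 + 3*i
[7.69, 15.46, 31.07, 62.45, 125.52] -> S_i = 7.69*2.01^i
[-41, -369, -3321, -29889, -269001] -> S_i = -41*9^i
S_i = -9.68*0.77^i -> [-9.68, -7.45, -5.74, -4.42, -3.4]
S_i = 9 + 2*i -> [9, 11, 13, 15, 17]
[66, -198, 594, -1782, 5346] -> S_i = 66*-3^i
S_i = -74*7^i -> [-74, -518, -3626, -25382, -177674]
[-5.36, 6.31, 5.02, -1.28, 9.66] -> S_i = Random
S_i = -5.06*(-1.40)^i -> [-5.06, 7.08, -9.92, 13.88, -19.44]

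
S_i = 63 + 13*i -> [63, 76, 89, 102, 115]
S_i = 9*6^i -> [9, 54, 324, 1944, 11664]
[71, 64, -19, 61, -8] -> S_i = Random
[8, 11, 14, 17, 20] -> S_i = 8 + 3*i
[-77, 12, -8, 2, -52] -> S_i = Random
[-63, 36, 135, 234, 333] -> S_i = -63 + 99*i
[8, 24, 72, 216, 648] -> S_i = 8*3^i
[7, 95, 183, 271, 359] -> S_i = 7 + 88*i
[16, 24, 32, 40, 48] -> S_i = 16 + 8*i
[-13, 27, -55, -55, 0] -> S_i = Random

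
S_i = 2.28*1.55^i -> [2.28, 3.53, 5.48, 8.49, 13.16]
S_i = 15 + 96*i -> [15, 111, 207, 303, 399]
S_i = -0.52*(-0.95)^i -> [-0.52, 0.49, -0.47, 0.45, -0.42]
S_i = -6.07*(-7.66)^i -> [-6.07, 46.5, -356.16, 2728.19, -20897.95]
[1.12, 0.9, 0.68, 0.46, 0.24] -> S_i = 1.12 + -0.22*i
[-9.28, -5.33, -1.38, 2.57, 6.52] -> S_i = -9.28 + 3.95*i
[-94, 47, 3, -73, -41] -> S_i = Random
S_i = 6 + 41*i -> [6, 47, 88, 129, 170]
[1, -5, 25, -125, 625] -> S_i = 1*-5^i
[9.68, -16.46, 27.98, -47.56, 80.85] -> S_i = 9.68*(-1.70)^i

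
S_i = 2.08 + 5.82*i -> [2.08, 7.9, 13.72, 19.54, 25.36]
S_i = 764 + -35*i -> [764, 729, 694, 659, 624]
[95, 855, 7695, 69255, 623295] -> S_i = 95*9^i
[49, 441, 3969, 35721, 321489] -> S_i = 49*9^i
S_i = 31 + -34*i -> [31, -3, -37, -71, -105]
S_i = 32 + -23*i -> [32, 9, -14, -37, -60]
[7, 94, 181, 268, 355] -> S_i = 7 + 87*i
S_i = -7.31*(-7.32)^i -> [-7.31, 53.51, -391.69, 2867.15, -20987.55]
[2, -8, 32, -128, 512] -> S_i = 2*-4^i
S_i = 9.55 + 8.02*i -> [9.55, 17.57, 25.59, 33.61, 41.63]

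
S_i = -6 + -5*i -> [-6, -11, -16, -21, -26]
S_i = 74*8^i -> [74, 592, 4736, 37888, 303104]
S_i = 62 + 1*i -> [62, 63, 64, 65, 66]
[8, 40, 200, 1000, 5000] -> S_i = 8*5^i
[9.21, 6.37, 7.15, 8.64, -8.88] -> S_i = Random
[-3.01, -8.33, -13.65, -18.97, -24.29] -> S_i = -3.01 + -5.32*i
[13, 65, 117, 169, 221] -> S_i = 13 + 52*i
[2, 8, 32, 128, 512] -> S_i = 2*4^i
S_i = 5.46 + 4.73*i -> [5.46, 10.19, 14.92, 19.65, 24.38]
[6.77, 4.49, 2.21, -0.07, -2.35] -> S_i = 6.77 + -2.28*i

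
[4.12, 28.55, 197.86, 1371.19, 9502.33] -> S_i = 4.12*6.93^i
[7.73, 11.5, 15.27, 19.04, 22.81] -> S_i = 7.73 + 3.77*i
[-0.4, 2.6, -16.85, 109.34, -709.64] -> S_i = -0.40*(-6.49)^i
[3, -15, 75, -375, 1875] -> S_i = 3*-5^i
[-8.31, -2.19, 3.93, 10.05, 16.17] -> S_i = -8.31 + 6.12*i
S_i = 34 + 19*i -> [34, 53, 72, 91, 110]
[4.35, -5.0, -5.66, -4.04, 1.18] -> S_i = Random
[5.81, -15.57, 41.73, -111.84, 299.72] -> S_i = 5.81*(-2.68)^i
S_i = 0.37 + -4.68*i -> [0.37, -4.31, -8.99, -13.67, -18.35]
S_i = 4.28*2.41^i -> [4.28, 10.31, 24.86, 59.91, 144.38]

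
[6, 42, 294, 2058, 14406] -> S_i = 6*7^i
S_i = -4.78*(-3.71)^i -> [-4.78, 17.73, -65.79, 244.09, -905.57]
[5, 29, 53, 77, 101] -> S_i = 5 + 24*i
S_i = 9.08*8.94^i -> [9.08, 81.18, 725.71, 6487.81, 58001.06]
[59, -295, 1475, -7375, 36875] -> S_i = 59*-5^i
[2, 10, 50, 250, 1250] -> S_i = 2*5^i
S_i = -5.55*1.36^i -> [-5.55, -7.55, -10.27, -13.96, -18.99]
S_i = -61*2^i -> [-61, -122, -244, -488, -976]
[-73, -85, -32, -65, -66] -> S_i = Random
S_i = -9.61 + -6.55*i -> [-9.61, -16.16, -22.71, -29.26, -35.81]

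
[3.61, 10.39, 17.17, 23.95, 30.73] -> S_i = 3.61 + 6.78*i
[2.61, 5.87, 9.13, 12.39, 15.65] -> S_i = 2.61 + 3.26*i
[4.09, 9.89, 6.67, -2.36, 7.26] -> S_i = Random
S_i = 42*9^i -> [42, 378, 3402, 30618, 275562]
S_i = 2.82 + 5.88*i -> [2.82, 8.7, 14.58, 20.46, 26.34]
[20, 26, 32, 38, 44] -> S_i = 20 + 6*i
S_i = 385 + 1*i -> [385, 386, 387, 388, 389]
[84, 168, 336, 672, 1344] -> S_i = 84*2^i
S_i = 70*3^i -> [70, 210, 630, 1890, 5670]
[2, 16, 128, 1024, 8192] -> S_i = 2*8^i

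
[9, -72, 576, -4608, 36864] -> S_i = 9*-8^i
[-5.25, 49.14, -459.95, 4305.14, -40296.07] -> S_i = -5.25*(-9.36)^i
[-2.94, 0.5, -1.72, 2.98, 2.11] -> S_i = Random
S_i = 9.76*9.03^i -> [9.76, 88.13, 795.84, 7186.43, 64893.44]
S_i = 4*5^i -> [4, 20, 100, 500, 2500]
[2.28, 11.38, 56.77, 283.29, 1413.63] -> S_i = 2.28*4.99^i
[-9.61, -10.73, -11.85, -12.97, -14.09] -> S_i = -9.61 + -1.12*i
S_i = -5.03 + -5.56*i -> [-5.03, -10.59, -16.15, -21.71, -27.27]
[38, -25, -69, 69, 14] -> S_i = Random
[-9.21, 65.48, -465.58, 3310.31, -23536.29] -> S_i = -9.21*(-7.11)^i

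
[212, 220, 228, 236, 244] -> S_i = 212 + 8*i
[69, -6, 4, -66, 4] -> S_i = Random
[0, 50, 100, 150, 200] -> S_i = 0 + 50*i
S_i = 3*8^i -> [3, 24, 192, 1536, 12288]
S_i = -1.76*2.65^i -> [-1.76, -4.66, -12.36, -32.75, -86.8]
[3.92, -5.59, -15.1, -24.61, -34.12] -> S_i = 3.92 + -9.51*i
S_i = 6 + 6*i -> [6, 12, 18, 24, 30]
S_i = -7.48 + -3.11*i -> [-7.48, -10.59, -13.7, -16.81, -19.92]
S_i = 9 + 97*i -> [9, 106, 203, 300, 397]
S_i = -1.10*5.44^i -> [-1.1, -5.98, -32.55, -177.09, -963.36]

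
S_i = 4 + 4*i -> [4, 8, 12, 16, 20]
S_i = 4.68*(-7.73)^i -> [4.68, -36.18, 279.64, -2161.64, 16709.51]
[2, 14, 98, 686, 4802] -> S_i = 2*7^i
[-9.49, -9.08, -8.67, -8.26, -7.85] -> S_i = -9.49 + 0.41*i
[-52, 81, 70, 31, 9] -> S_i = Random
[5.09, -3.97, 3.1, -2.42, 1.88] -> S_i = 5.09*(-0.78)^i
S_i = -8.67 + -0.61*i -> [-8.67, -9.28, -9.89, -10.5, -11.11]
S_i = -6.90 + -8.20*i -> [-6.9, -15.1, -23.3, -31.5, -39.7]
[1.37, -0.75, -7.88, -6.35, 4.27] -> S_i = Random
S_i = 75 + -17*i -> [75, 58, 41, 24, 7]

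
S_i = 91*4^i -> [91, 364, 1456, 5824, 23296]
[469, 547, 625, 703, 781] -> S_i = 469 + 78*i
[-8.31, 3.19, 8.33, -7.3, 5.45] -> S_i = Random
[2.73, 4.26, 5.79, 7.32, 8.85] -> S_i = 2.73 + 1.53*i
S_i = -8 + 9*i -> [-8, 1, 10, 19, 28]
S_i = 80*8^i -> [80, 640, 5120, 40960, 327680]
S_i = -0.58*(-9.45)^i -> [-0.58, 5.48, -51.8, 489.47, -4625.46]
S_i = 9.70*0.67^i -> [9.7, 6.5, 4.35, 2.92, 1.95]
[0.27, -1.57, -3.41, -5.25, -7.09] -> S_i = 0.27 + -1.84*i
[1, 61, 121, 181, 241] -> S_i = 1 + 60*i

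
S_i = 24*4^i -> [24, 96, 384, 1536, 6144]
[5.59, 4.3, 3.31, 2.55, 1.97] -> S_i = 5.59*0.77^i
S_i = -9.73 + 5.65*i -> [-9.73, -4.08, 1.57, 7.22, 12.87]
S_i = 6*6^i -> [6, 36, 216, 1296, 7776]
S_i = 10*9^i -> [10, 90, 810, 7290, 65610]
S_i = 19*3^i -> [19, 57, 171, 513, 1539]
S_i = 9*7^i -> [9, 63, 441, 3087, 21609]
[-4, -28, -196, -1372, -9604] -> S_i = -4*7^i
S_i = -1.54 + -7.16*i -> [-1.54, -8.7, -15.86, -23.02, -30.18]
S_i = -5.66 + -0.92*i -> [-5.66, -6.58, -7.5, -8.42, -9.34]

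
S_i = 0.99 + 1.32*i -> [0.99, 2.31, 3.63, 4.95, 6.27]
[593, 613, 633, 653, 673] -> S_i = 593 + 20*i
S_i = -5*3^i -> [-5, -15, -45, -135, -405]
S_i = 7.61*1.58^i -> [7.61, 12.02, 19.0, 30.02, 47.43]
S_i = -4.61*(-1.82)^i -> [-4.61, 8.39, -15.27, 27.79, -50.58]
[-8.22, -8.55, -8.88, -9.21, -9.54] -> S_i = -8.22 + -0.33*i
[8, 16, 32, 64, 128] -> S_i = 8*2^i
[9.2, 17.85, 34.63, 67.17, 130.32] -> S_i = 9.20*1.94^i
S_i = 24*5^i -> [24, 120, 600, 3000, 15000]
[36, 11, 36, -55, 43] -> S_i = Random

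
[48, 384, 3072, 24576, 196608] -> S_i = 48*8^i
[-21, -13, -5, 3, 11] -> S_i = -21 + 8*i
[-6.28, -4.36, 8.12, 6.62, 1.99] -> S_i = Random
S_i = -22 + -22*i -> [-22, -44, -66, -88, -110]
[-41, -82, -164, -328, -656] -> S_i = -41*2^i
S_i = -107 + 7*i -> [-107, -100, -93, -86, -79]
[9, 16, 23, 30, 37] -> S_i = 9 + 7*i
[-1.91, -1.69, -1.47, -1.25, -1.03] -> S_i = -1.91 + 0.22*i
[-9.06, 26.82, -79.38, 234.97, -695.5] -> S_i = -9.06*(-2.96)^i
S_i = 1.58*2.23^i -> [1.58, 3.52, 7.86, 17.52, 39.07]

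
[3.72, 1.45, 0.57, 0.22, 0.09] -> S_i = 3.72*0.39^i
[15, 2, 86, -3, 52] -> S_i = Random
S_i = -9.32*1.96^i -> [-9.32, -18.27, -35.8, -70.18, -137.54]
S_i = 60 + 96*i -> [60, 156, 252, 348, 444]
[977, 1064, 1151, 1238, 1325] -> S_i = 977 + 87*i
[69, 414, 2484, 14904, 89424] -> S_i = 69*6^i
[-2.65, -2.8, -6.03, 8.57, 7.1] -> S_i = Random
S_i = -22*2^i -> [-22, -44, -88, -176, -352]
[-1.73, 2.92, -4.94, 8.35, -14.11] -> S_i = -1.73*(-1.69)^i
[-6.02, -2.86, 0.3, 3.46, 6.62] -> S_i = -6.02 + 3.16*i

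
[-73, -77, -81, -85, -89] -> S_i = -73 + -4*i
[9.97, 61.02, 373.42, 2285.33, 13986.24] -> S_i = 9.97*6.12^i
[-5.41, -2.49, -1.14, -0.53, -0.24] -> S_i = -5.41*0.46^i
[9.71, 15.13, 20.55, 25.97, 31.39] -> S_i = 9.71 + 5.42*i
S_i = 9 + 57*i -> [9, 66, 123, 180, 237]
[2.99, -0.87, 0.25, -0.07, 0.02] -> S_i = 2.99*(-0.29)^i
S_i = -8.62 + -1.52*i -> [-8.62, -10.14, -11.66, -13.18, -14.7]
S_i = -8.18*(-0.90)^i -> [-8.18, 7.36, -6.63, 5.96, -5.37]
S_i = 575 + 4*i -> [575, 579, 583, 587, 591]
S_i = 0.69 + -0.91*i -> [0.69, -0.22, -1.13, -2.04, -2.95]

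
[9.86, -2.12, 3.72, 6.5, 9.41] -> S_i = Random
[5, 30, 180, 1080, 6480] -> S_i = 5*6^i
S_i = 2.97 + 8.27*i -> [2.97, 11.24, 19.51, 27.78, 36.05]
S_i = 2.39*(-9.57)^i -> [2.39, -22.87, 218.89, -2094.76, 20046.83]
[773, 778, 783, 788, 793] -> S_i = 773 + 5*i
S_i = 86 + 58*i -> [86, 144, 202, 260, 318]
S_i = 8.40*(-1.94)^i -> [8.4, -16.3, 31.61, -61.33, 118.98]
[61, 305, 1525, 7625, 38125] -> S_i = 61*5^i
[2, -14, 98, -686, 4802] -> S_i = 2*-7^i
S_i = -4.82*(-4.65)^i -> [-4.82, 22.41, -104.22, 484.63, -2253.51]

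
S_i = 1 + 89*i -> [1, 90, 179, 268, 357]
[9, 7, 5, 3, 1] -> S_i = 9 + -2*i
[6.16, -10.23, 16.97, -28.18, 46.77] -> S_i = 6.16*(-1.66)^i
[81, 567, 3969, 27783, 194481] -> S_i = 81*7^i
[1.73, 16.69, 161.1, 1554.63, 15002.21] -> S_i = 1.73*9.65^i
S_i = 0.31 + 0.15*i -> [0.31, 0.46, 0.61, 0.76, 0.91]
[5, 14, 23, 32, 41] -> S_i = 5 + 9*i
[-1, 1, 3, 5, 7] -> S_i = -1 + 2*i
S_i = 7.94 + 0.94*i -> [7.94, 8.88, 9.82, 10.76, 11.7]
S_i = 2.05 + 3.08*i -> [2.05, 5.13, 8.21, 11.29, 14.37]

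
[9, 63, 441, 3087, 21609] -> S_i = 9*7^i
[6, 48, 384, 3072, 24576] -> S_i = 6*8^i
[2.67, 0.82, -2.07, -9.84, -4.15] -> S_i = Random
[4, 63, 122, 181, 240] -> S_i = 4 + 59*i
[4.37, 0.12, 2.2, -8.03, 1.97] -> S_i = Random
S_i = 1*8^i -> [1, 8, 64, 512, 4096]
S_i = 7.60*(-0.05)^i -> [7.6, -0.38, 0.02, -0.0, 0.0]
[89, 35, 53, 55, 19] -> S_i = Random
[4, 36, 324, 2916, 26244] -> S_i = 4*9^i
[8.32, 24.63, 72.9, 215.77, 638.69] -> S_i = 8.32*2.96^i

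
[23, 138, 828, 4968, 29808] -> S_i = 23*6^i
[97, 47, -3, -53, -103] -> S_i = 97 + -50*i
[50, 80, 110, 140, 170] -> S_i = 50 + 30*i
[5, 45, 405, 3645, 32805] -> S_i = 5*9^i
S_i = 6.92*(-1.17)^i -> [6.92, -8.1, 9.47, -11.08, 12.97]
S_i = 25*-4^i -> [25, -100, 400, -1600, 6400]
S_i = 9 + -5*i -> [9, 4, -1, -6, -11]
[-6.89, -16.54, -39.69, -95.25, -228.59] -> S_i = -6.89*2.40^i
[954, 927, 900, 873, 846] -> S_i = 954 + -27*i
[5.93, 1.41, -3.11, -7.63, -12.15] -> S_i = 5.93 + -4.52*i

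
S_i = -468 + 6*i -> [-468, -462, -456, -450, -444]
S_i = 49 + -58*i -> [49, -9, -67, -125, -183]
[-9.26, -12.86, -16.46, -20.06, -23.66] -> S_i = -9.26 + -3.60*i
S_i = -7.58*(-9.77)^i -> [-7.58, 74.06, -723.53, 7068.92, -69063.32]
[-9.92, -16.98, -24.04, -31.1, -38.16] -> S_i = -9.92 + -7.06*i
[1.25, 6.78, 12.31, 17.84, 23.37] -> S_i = 1.25 + 5.53*i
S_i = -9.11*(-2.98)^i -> [-9.11, 27.15, -80.9, 241.08, -718.43]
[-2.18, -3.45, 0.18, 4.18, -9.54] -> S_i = Random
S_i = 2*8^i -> [2, 16, 128, 1024, 8192]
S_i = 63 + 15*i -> [63, 78, 93, 108, 123]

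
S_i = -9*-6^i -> [-9, 54, -324, 1944, -11664]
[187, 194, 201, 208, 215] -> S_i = 187 + 7*i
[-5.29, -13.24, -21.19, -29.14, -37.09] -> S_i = -5.29 + -7.95*i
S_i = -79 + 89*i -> [-79, 10, 99, 188, 277]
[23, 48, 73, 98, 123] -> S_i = 23 + 25*i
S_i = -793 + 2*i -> [-793, -791, -789, -787, -785]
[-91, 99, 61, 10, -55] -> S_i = Random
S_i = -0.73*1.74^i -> [-0.73, -1.27, -2.21, -3.85, -6.69]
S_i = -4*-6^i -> [-4, 24, -144, 864, -5184]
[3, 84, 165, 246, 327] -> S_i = 3 + 81*i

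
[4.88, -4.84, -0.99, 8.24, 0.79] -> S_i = Random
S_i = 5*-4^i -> [5, -20, 80, -320, 1280]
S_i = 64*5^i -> [64, 320, 1600, 8000, 40000]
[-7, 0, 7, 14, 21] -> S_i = -7 + 7*i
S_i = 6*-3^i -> [6, -18, 54, -162, 486]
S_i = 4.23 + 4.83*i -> [4.23, 9.06, 13.89, 18.72, 23.55]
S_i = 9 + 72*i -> [9, 81, 153, 225, 297]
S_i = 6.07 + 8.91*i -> [6.07, 14.98, 23.89, 32.8, 41.71]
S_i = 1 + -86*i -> [1, -85, -171, -257, -343]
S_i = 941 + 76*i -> [941, 1017, 1093, 1169, 1245]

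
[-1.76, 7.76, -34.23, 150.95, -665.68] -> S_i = -1.76*(-4.41)^i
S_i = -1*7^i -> [-1, -7, -49, -343, -2401]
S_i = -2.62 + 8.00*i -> [-2.62, 5.38, 13.38, 21.38, 29.38]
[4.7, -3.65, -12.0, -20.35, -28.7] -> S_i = 4.70 + -8.35*i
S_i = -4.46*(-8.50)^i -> [-4.46, 37.91, -322.24, 2739.0, -23281.48]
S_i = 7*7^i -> [7, 49, 343, 2401, 16807]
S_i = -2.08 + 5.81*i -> [-2.08, 3.73, 9.54, 15.35, 21.16]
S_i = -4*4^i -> [-4, -16, -64, -256, -1024]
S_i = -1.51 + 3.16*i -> [-1.51, 1.65, 4.81, 7.97, 11.13]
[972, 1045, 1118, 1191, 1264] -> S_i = 972 + 73*i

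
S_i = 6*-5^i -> [6, -30, 150, -750, 3750]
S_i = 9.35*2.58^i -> [9.35, 24.12, 62.24, 160.57, 414.28]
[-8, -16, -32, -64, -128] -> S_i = -8*2^i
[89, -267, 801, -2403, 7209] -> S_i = 89*-3^i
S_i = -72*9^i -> [-72, -648, -5832, -52488, -472392]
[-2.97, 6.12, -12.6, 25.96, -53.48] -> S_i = -2.97*(-2.06)^i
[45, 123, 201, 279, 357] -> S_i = 45 + 78*i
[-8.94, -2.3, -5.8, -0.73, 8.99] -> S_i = Random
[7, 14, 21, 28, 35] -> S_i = 7 + 7*i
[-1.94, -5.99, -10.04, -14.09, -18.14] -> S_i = -1.94 + -4.05*i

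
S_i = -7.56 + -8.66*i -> [-7.56, -16.22, -24.88, -33.54, -42.2]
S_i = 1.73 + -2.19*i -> [1.73, -0.46, -2.65, -4.84, -7.03]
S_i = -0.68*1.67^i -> [-0.68, -1.14, -1.9, -3.17, -5.29]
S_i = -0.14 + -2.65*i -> [-0.14, -2.79, -5.44, -8.09, -10.74]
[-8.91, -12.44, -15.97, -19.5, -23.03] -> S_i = -8.91 + -3.53*i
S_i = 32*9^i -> [32, 288, 2592, 23328, 209952]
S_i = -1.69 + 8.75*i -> [-1.69, 7.06, 15.81, 24.56, 33.31]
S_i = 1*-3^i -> [1, -3, 9, -27, 81]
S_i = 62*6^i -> [62, 372, 2232, 13392, 80352]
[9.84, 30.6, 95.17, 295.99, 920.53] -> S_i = 9.84*3.11^i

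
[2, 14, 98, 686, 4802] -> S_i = 2*7^i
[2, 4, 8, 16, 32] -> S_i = 2*2^i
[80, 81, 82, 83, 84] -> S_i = 80 + 1*i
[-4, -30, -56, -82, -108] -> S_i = -4 + -26*i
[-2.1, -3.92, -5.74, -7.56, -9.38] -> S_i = -2.10 + -1.82*i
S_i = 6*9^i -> [6, 54, 486, 4374, 39366]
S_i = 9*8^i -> [9, 72, 576, 4608, 36864]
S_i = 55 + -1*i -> [55, 54, 53, 52, 51]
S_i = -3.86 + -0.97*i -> [-3.86, -4.83, -5.8, -6.77, -7.74]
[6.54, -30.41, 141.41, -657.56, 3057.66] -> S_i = 6.54*(-4.65)^i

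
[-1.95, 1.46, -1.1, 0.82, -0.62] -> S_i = -1.95*(-0.75)^i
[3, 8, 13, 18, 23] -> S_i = 3 + 5*i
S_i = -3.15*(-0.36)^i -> [-3.15, 1.13, -0.41, 0.15, -0.05]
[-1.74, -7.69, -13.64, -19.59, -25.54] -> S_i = -1.74 + -5.95*i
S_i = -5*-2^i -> [-5, 10, -20, 40, -80]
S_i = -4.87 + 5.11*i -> [-4.87, 0.24, 5.35, 10.46, 15.57]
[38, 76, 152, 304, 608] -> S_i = 38*2^i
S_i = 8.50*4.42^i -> [8.5, 37.57, 166.06, 733.98, 3244.2]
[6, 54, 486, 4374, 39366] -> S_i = 6*9^i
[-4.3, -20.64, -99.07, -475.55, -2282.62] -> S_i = -4.30*4.80^i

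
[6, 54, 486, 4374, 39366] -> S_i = 6*9^i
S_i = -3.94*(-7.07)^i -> [-3.94, 27.86, -196.94, 1392.37, -9844.05]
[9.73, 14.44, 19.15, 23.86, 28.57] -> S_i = 9.73 + 4.71*i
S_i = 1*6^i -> [1, 6, 36, 216, 1296]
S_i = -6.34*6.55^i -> [-6.34, -41.53, -272.0, -1781.61, -11669.56]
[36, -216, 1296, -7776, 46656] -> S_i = 36*-6^i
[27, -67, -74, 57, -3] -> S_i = Random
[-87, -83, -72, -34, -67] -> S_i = Random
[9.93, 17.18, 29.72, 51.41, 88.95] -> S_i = 9.93*1.73^i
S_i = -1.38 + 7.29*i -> [-1.38, 5.91, 13.2, 20.49, 27.78]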